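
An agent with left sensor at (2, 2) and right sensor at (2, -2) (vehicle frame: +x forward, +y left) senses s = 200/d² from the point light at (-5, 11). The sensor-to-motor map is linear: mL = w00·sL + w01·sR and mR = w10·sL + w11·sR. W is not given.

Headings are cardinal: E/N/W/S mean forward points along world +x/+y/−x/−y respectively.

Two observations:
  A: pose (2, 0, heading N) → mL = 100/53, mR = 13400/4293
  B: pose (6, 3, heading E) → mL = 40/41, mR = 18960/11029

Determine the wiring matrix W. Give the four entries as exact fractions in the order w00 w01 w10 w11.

obs A: pose=(2,0,N) → sL=100/53, sR=100/81, mL=100/53, mR=13400/4293
obs B: pose=(6,3,E) → sL=40/41, sR=200/269, mL=40/41, mR=18960/11029
sensor matrix S = [[100/53, 100/81], [40/41, 200/269]]; det S = 9392000/47347497
solve [mL_A; mL_B] = S·[w00; w01] and [mR_A; mR_B] = S·[w10; w11]:
  w00 = 1, w01 = 0, w10 = 1, w11 = 1

1 0 1 1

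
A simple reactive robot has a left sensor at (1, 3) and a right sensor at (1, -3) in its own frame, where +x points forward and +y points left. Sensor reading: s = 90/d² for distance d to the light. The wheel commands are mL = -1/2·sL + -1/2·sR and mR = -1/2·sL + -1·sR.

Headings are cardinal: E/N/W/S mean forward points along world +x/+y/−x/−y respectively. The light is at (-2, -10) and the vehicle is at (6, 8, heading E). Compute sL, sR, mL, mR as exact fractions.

5/29 5/17 -115/493 -375/986

left sensor world pos  = (7, 11); dL² = 522
right sensor world pos = (7, 5); dR² = 306
sL = 90/522 = 5/29
sR = 90/306 = 5/17
mL = -1/2·sL + -1/2·sR = -115/493
mR = -1/2·sL + -1·sR = -375/986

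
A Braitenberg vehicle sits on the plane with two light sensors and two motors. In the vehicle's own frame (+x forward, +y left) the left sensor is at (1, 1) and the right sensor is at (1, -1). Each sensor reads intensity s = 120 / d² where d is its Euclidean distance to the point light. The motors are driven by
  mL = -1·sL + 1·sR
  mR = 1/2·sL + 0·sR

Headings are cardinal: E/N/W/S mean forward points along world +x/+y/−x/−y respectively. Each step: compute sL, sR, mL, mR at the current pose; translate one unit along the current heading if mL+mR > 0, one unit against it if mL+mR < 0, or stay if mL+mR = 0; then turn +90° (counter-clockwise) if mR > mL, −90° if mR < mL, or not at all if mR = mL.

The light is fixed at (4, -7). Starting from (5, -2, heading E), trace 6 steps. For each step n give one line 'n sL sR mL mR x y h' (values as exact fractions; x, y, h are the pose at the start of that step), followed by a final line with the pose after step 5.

0 3 6 3 3/2 5 -2 E
1 24/5 120/17 192/85 12/5 6 -2 S
2 60/17 20/3 160/51 30/17 6 -3 E
3 24/5 120/13 288/65 12/5 7 -3 S
4 15 6 -9 15/2 7 -4 W
5 120/29 120/13 1920/377 60/29 8 -4 S
final 8 -5 W

n=0: pose=(5,-2,E); sL=3, sR=6; mL=3, mR=3/2; mL+mR=9/2 → advance +1; mR−mL=-3/2 → turn -1·90°
n=1: pose=(6,-2,S); sL=24/5, sR=120/17; mL=192/85, mR=12/5; mL+mR=396/85 → advance +1; mR−mL=12/85 → turn +1·90°
n=2: pose=(6,-3,E); sL=60/17, sR=20/3; mL=160/51, mR=30/17; mL+mR=250/51 → advance +1; mR−mL=-70/51 → turn -1·90°
n=3: pose=(7,-3,S); sL=24/5, sR=120/13; mL=288/65, mR=12/5; mL+mR=444/65 → advance +1; mR−mL=-132/65 → turn -1·90°
n=4: pose=(7,-4,W); sL=15, sR=6; mL=-9, mR=15/2; mL+mR=-3/2 → advance -1; mR−mL=33/2 → turn +1·90°
n=5: pose=(8,-4,S); sL=120/29, sR=120/13; mL=1920/377, mR=60/29; mL+mR=2700/377 → advance +1; mR−mL=-1140/377 → turn -1·90°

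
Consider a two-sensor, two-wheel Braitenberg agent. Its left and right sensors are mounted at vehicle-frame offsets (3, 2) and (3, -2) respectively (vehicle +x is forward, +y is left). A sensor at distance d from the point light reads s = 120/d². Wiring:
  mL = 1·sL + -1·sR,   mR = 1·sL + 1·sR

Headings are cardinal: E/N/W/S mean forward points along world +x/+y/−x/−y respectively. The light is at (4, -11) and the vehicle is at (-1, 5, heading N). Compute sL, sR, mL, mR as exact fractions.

left sensor world pos  = (-3, 8); dL² = 410
right sensor world pos = (1, 8); dR² = 370
sL = 120/410 = 12/41
sR = 120/370 = 12/37
mL = 1·sL + -1·sR = -48/1517
mR = 1·sL + 1·sR = 936/1517

12/41 12/37 -48/1517 936/1517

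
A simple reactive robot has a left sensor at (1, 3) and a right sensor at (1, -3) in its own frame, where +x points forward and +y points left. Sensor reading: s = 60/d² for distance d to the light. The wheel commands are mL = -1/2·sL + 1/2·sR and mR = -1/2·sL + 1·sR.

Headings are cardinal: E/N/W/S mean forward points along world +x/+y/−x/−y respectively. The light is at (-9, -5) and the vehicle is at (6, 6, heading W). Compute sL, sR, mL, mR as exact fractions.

left sensor world pos  = (5, 3); dL² = 260
right sensor world pos = (5, 9); dR² = 392
sL = 60/260 = 3/13
sR = 60/392 = 15/98
mL = -1/2·sL + 1/2·sR = -99/2548
mR = -1/2·sL + 1·sR = 24/637

3/13 15/98 -99/2548 24/637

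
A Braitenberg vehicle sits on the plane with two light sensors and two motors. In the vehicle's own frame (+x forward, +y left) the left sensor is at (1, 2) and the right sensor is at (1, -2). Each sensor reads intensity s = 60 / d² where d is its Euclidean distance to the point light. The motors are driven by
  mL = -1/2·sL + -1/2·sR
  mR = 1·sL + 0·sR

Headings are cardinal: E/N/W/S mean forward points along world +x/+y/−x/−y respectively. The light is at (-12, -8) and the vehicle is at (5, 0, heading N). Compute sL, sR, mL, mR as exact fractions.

left sensor world pos  = (3, 1); dL² = 306
right sensor world pos = (7, 1); dR² = 442
sL = 60/306 = 10/51
sR = 60/442 = 30/221
mL = -1/2·sL + -1/2·sR = -110/663
mR = 1·sL + 0·sR = 10/51

10/51 30/221 -110/663 10/51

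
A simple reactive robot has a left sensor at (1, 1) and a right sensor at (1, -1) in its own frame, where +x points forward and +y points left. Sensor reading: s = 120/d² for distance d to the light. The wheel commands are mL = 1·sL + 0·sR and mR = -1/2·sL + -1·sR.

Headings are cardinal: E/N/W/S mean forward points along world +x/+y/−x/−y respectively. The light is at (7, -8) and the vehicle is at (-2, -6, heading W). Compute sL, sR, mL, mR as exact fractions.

left sensor world pos  = (-3, -7); dL² = 101
right sensor world pos = (-3, -5); dR² = 109
sL = 120/101 = 120/101
sR = 120/109 = 120/109
mL = 1·sL + 0·sR = 120/101
mR = -1/2·sL + -1·sR = -18660/11009

120/101 120/109 120/101 -18660/11009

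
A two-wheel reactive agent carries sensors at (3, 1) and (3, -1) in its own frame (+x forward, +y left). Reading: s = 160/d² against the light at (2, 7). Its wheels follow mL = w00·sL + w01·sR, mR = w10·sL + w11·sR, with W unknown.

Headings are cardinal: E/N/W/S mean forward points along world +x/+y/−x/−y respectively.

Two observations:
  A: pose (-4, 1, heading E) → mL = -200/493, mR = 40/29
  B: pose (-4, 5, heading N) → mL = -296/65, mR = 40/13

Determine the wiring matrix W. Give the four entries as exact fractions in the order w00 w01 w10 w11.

1/2 -1 0 1/2

obs A: pose=(-4,1,E) → sL=80/17, sR=80/29, mL=-200/493, mR=40/29
obs B: pose=(-4,5,N) → sL=16/5, sR=80/13, mL=-296/65, mR=40/13
sensor matrix S = [[80/17, 80/29], [16/5, 80/13]]; det S = 129024/6409
solve [mL_A; mL_B] = S·[w00; w01] and [mR_A; mR_B] = S·[w10; w11]:
  w00 = 1/2, w01 = -1, w10 = 0, w11 = 1/2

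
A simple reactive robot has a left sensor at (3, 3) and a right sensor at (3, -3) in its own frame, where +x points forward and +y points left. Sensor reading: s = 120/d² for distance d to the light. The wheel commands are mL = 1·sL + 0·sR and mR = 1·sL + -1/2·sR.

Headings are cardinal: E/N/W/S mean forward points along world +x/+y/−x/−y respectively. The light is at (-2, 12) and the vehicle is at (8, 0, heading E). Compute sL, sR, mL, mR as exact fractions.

12/25 60/197 12/25 1614/4925

left sensor world pos  = (11, 3); dL² = 250
right sensor world pos = (11, -3); dR² = 394
sL = 120/250 = 12/25
sR = 120/394 = 60/197
mL = 1·sL + 0·sR = 12/25
mR = 1·sL + -1/2·sR = 1614/4925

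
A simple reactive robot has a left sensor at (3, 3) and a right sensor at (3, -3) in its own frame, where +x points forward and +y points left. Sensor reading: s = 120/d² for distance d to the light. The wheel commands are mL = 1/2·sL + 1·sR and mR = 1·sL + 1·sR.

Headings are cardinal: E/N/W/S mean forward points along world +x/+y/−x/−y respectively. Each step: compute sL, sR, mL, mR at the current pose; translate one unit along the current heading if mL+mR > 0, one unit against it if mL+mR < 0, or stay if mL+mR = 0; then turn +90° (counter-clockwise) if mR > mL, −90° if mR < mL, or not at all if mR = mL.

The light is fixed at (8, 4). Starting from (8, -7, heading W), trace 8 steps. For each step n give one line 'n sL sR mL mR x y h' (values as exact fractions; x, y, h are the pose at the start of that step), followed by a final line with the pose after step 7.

n=0: pose=(8,-7,W); sL=24/41, sR=120/73; mL=5796/2993, mR=6672/2993; mL+mR=12468/2993 → advance +1; mR−mL=12/41 → turn +1·90°
n=1: pose=(7,-7,S); sL=3/5, sR=30/53; mL=459/530, mR=309/265; mL+mR=1077/530 → advance +1; mR−mL=3/10 → turn +1·90°
n=2: pose=(7,-8,E); sL=24/17, sR=120/229; mL=4788/3893, mR=7536/3893; mL+mR=12324/3893 → advance +1; mR−mL=12/17 → turn +1·90°
n=3: pose=(8,-8,N); sL=4/3, sR=4/3; mL=2, mR=8/3; mL+mR=14/3 → advance +1; mR−mL=2/3 → turn +1·90°
n=4: pose=(8,-7,W); sL=24/41, sR=120/73; mL=5796/2993, mR=6672/2993; mL+mR=12468/2993 → advance +1; mR−mL=12/41 → turn +1·90°
n=5: pose=(7,-7,S); sL=3/5, sR=30/53; mL=459/530, mR=309/265; mL+mR=1077/530 → advance +1; mR−mL=3/10 → turn +1·90°
n=6: pose=(7,-8,E); sL=24/17, sR=120/229; mL=4788/3893, mR=7536/3893; mL+mR=12324/3893 → advance +1; mR−mL=12/17 → turn +1·90°
n=7: pose=(8,-8,N); sL=4/3, sR=4/3; mL=2, mR=8/3; mL+mR=14/3 → advance +1; mR−mL=2/3 → turn +1·90°

0 24/41 120/73 5796/2993 6672/2993 8 -7 W
1 3/5 30/53 459/530 309/265 7 -7 S
2 24/17 120/229 4788/3893 7536/3893 7 -8 E
3 4/3 4/3 2 8/3 8 -8 N
4 24/41 120/73 5796/2993 6672/2993 8 -7 W
5 3/5 30/53 459/530 309/265 7 -7 S
6 24/17 120/229 4788/3893 7536/3893 7 -8 E
7 4/3 4/3 2 8/3 8 -8 N
final 8 -7 W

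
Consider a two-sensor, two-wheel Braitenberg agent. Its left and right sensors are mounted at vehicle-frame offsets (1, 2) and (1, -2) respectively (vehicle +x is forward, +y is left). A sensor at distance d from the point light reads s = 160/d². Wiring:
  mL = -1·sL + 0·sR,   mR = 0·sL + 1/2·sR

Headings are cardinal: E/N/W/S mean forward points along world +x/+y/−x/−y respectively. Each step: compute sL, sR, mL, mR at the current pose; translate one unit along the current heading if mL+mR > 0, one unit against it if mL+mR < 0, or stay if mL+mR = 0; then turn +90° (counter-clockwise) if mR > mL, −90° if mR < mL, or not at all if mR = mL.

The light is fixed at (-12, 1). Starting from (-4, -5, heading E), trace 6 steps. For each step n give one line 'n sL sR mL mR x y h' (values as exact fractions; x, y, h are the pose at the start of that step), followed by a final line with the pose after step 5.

n=0: pose=(-4,-5,E); sL=160/97, sR=32/29; mL=-160/97, mR=16/29; mL+mR=-3088/2813 → advance -1; mR−mL=6192/2813 → turn +1·90°
n=1: pose=(-5,-5,N); sL=16/5, sR=80/53; mL=-16/5, mR=40/53; mL+mR=-648/265 → advance -1; mR−mL=1048/265 → turn +1·90°
n=2: pose=(-5,-6,W); sL=160/117, sR=160/61; mL=-160/117, mR=80/61; mL+mR=-400/7137 → advance -1; mR−mL=19120/7137 → turn +1·90°
n=3: pose=(-4,-6,S); sL=40/41, sR=8/5; mL=-40/41, mR=4/5; mL+mR=-36/205 → advance -1; mR−mL=364/205 → turn +1·90°
n=4: pose=(-4,-5,E); sL=160/97, sR=32/29; mL=-160/97, mR=16/29; mL+mR=-3088/2813 → advance -1; mR−mL=6192/2813 → turn +1·90°
n=5: pose=(-5,-5,N); sL=16/5, sR=80/53; mL=-16/5, mR=40/53; mL+mR=-648/265 → advance -1; mR−mL=1048/265 → turn +1·90°

0 160/97 32/29 -160/97 16/29 -4 -5 E
1 16/5 80/53 -16/5 40/53 -5 -5 N
2 160/117 160/61 -160/117 80/61 -5 -6 W
3 40/41 8/5 -40/41 4/5 -4 -6 S
4 160/97 32/29 -160/97 16/29 -4 -5 E
5 16/5 80/53 -16/5 40/53 -5 -5 N
final -5 -6 W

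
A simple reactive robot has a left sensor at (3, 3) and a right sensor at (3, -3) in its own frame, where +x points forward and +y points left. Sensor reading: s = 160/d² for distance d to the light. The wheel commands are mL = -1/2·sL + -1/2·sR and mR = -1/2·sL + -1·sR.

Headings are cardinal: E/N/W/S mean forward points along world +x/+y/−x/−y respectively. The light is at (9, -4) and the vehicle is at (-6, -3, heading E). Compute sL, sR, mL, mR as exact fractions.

1 40/37 -77/74 -117/74

left sensor world pos  = (-3, 0); dL² = 160
right sensor world pos = (-3, -6); dR² = 148
sL = 160/160 = 1
sR = 160/148 = 40/37
mL = -1/2·sL + -1/2·sR = -77/74
mR = -1/2·sL + -1·sR = -117/74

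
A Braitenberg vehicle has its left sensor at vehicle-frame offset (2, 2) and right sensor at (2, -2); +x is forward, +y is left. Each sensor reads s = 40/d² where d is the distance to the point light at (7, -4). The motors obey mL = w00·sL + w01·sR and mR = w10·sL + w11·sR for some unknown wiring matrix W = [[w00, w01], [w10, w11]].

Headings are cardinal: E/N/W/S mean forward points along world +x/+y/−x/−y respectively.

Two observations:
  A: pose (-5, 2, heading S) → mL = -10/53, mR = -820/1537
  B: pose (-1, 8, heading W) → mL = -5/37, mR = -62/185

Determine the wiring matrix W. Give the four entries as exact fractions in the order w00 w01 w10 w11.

0 -1 -1 -1

obs A: pose=(-5,2,S) → sL=10/29, sR=10/53, mL=-10/53, mR=-820/1537
obs B: pose=(-1,8,W) → sL=1/5, sR=5/37, mL=-5/37, mR=-62/185
sensor matrix S = [[10/29, 10/53], [1/5, 5/37]]; det S = 504/56869
solve [mL_A; mL_B] = S·[w00; w01] and [mR_A; mR_B] = S·[w10; w11]:
  w00 = 0, w01 = -1, w10 = -1, w11 = -1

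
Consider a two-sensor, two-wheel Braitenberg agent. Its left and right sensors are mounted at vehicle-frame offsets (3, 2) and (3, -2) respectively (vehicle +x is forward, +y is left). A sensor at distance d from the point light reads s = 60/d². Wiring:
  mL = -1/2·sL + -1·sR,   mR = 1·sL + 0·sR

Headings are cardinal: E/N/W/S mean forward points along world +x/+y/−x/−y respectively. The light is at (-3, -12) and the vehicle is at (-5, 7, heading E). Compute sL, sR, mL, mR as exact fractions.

30/221 6/29 -1761/6409 30/221

left sensor world pos  = (-2, 9); dL² = 442
right sensor world pos = (-2, 5); dR² = 290
sL = 60/442 = 30/221
sR = 60/290 = 6/29
mL = -1/2·sL + -1·sR = -1761/6409
mR = 1·sL + 0·sR = 30/221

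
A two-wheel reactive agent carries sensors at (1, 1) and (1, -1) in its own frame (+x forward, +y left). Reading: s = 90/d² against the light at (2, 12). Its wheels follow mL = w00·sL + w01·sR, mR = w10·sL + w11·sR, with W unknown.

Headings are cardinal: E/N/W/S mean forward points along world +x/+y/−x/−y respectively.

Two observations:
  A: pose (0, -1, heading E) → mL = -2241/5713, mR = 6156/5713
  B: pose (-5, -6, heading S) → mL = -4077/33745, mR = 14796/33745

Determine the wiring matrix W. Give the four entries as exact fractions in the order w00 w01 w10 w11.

obs A: pose=(0,-1,E) → sL=18/29, sR=90/197, mL=-2241/5713, mR=6156/5713
obs B: pose=(-5,-6,S) → sL=90/397, sR=18/85, mL=-4077/33745, mR=14796/33745
sensor matrix S = [[18/29, 90/197], [90/397, 18/85]]; det S = 5373216/192785185
solve [mL_A; mL_B] = S·[w00; w01] and [mR_A; mR_B] = S·[w10; w11]:
  w00 = -1, w01 = 1/2, w10 = 1, w11 = 1

-1 1/2 1 1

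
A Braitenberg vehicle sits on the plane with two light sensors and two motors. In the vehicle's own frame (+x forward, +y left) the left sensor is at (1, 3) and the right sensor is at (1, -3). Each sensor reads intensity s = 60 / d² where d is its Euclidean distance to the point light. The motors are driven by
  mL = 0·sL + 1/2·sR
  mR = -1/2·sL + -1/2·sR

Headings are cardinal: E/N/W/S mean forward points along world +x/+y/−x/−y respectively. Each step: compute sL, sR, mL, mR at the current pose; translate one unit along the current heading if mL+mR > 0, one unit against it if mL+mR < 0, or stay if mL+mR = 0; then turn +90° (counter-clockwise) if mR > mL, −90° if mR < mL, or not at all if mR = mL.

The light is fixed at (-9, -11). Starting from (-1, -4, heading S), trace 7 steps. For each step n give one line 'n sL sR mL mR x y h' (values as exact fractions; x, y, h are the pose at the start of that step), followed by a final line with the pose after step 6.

0 60/157 60/61 30/61 -6540/9577 -1 -4 S
1 30/37 6/17 3/17 -366/629 -1 -3 W
2 20/39 4/15 2/15 -76/195 0 -3 N
3 3/10 15/29 15/58 -237/580 0 -4 E
4 60/157 60/61 30/61 -6540/9577 -1 -4 S
5 30/37 6/17 3/17 -366/629 -1 -3 W
6 20/39 4/15 2/15 -76/195 0 -3 N
final 0 -4 E

n=0: pose=(-1,-4,S); sL=60/157, sR=60/61; mL=30/61, mR=-6540/9577; mL+mR=-30/157 → advance -1; mR−mL=-11250/9577 → turn -1·90°
n=1: pose=(-1,-3,W); sL=30/37, sR=6/17; mL=3/17, mR=-366/629; mL+mR=-15/37 → advance -1; mR−mL=-477/629 → turn -1·90°
n=2: pose=(0,-3,N); sL=20/39, sR=4/15; mL=2/15, mR=-76/195; mL+mR=-10/39 → advance -1; mR−mL=-34/65 → turn -1·90°
n=3: pose=(0,-4,E); sL=3/10, sR=15/29; mL=15/58, mR=-237/580; mL+mR=-3/20 → advance -1; mR−mL=-387/580 → turn -1·90°
n=4: pose=(-1,-4,S); sL=60/157, sR=60/61; mL=30/61, mR=-6540/9577; mL+mR=-30/157 → advance -1; mR−mL=-11250/9577 → turn -1·90°
n=5: pose=(-1,-3,W); sL=30/37, sR=6/17; mL=3/17, mR=-366/629; mL+mR=-15/37 → advance -1; mR−mL=-477/629 → turn -1·90°
n=6: pose=(0,-3,N); sL=20/39, sR=4/15; mL=2/15, mR=-76/195; mL+mR=-10/39 → advance -1; mR−mL=-34/65 → turn -1·90°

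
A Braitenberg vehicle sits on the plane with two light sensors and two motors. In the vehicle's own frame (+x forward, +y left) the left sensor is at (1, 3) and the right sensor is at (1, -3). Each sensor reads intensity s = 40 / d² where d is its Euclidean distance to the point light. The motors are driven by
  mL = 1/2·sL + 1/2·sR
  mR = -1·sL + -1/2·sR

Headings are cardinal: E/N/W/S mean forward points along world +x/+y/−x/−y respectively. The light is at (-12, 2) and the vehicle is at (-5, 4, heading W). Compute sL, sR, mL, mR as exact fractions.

40/37 40/61 1960/2257 -3180/2257

left sensor world pos  = (-6, 1); dL² = 37
right sensor world pos = (-6, 7); dR² = 61
sL = 40/37 = 40/37
sR = 40/61 = 40/61
mL = 1/2·sL + 1/2·sR = 1960/2257
mR = -1·sL + -1/2·sR = -3180/2257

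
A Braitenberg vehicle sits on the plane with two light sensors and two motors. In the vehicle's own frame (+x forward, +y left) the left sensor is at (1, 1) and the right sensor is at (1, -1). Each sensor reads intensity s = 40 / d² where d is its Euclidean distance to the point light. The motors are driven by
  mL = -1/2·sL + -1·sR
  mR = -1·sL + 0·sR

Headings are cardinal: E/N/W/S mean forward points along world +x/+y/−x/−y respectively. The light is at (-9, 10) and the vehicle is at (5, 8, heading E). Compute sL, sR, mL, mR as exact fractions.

20/113 20/117 -3430/13221 -20/113

left sensor world pos  = (6, 9); dL² = 226
right sensor world pos = (6, 7); dR² = 234
sL = 40/226 = 20/113
sR = 40/234 = 20/117
mL = -1/2·sL + -1·sR = -3430/13221
mR = -1·sL + 0·sR = -20/113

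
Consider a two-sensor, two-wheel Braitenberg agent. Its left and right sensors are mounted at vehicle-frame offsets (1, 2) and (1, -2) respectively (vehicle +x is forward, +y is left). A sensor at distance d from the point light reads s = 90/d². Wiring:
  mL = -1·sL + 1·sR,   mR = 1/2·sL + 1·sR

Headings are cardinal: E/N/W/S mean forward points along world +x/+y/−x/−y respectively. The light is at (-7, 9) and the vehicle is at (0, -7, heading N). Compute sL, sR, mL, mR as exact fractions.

left sensor world pos  = (-2, -6); dL² = 250
right sensor world pos = (2, -6); dR² = 306
sL = 90/250 = 9/25
sR = 90/306 = 5/17
mL = -1·sL + 1·sR = -28/425
mR = 1/2·sL + 1·sR = 403/850

9/25 5/17 -28/425 403/850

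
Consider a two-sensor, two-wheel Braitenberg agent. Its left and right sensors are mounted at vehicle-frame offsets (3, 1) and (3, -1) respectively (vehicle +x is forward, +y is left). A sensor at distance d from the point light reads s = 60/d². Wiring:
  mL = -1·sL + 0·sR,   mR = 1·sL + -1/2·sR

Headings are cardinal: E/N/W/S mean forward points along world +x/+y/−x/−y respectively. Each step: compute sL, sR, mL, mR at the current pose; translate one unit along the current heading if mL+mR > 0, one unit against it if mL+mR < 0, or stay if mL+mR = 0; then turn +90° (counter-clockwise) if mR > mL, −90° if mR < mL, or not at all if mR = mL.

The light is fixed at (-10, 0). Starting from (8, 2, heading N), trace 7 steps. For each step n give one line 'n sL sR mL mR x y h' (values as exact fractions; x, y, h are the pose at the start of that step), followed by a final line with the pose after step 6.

0 30/157 30/193 -30/157 3435/30301 8 2 N
1 4/15 60/229 -4/15 466/3435 8 1 W
2 15/101 15/82 -15/101 945/16564 9 1 S
3 60/493 12/97 -60/493 2862/47821 9 2 E
4 30/157 30/193 -30/157 3435/30301 8 2 N
5 4/15 60/229 -4/15 466/3435 8 1 W
6 15/101 15/82 -15/101 945/16564 9 1 S
final 9 2 E

n=0: pose=(8,2,N); sL=30/157, sR=30/193; mL=-30/157, mR=3435/30301; mL+mR=-15/193 → advance -1; mR−mL=9225/30301 → turn +1·90°
n=1: pose=(8,1,W); sL=4/15, sR=60/229; mL=-4/15, mR=466/3435; mL+mR=-30/229 → advance -1; mR−mL=1382/3435 → turn +1·90°
n=2: pose=(9,1,S); sL=15/101, sR=15/82; mL=-15/101, mR=945/16564; mL+mR=-15/164 → advance -1; mR−mL=3405/16564 → turn +1·90°
n=3: pose=(9,2,E); sL=60/493, sR=12/97; mL=-60/493, mR=2862/47821; mL+mR=-6/97 → advance -1; mR−mL=8682/47821 → turn +1·90°
n=4: pose=(8,2,N); sL=30/157, sR=30/193; mL=-30/157, mR=3435/30301; mL+mR=-15/193 → advance -1; mR−mL=9225/30301 → turn +1·90°
n=5: pose=(8,1,W); sL=4/15, sR=60/229; mL=-4/15, mR=466/3435; mL+mR=-30/229 → advance -1; mR−mL=1382/3435 → turn +1·90°
n=6: pose=(9,1,S); sL=15/101, sR=15/82; mL=-15/101, mR=945/16564; mL+mR=-15/164 → advance -1; mR−mL=3405/16564 → turn +1·90°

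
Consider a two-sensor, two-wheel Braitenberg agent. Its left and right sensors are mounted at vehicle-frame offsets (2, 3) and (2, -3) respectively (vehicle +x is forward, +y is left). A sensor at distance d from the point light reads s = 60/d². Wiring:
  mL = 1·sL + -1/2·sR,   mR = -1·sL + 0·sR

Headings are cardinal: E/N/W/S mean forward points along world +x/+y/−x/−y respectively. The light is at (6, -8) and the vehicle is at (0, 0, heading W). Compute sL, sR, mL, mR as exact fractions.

60/89 12/37 1686/3293 -60/89

left sensor world pos  = (-2, -3); dL² = 89
right sensor world pos = (-2, 3); dR² = 185
sL = 60/89 = 60/89
sR = 60/185 = 12/37
mL = 1·sL + -1/2·sR = 1686/3293
mR = -1·sL + 0·sR = -60/89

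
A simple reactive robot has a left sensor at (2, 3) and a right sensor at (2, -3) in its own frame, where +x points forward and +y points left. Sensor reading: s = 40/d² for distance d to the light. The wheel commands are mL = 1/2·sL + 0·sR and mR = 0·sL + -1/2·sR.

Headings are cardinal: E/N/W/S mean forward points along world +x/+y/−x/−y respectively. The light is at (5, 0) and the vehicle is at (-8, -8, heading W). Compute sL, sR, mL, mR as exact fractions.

20/173 4/25 10/173 -2/25

left sensor world pos  = (-10, -11); dL² = 346
right sensor world pos = (-10, -5); dR² = 250
sL = 40/346 = 20/173
sR = 40/250 = 4/25
mL = 1/2·sL + 0·sR = 10/173
mR = 0·sL + -1/2·sR = -2/25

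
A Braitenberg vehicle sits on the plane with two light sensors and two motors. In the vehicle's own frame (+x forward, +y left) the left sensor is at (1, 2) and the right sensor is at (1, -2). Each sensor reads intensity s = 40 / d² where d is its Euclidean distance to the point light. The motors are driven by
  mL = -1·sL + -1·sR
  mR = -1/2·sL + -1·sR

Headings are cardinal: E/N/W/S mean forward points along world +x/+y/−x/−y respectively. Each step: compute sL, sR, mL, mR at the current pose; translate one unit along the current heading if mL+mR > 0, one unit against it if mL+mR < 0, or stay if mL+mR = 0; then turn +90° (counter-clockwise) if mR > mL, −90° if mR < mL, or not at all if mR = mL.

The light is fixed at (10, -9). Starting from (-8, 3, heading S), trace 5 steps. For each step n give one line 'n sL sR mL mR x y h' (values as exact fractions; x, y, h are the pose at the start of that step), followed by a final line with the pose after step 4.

0 40/377 40/521 -35920/196417 -25500/196417 -8 3 S
1 20/257 4/41 -1848/10537 -1438/10537 -8 4 E
2 40/637 8/97 -8976/61789 -7036/61789 -9 4 N
3 2/25 10/149 -548/3725 -399/3725 -9 3 W
4 40/377 40/521 -35920/196417 -25500/196417 -8 3 S
final -8 4 E

n=0: pose=(-8,3,S); sL=40/377, sR=40/521; mL=-35920/196417, mR=-25500/196417; mL+mR=-61420/196417 → advance -1; mR−mL=20/377 → turn +1·90°
n=1: pose=(-8,4,E); sL=20/257, sR=4/41; mL=-1848/10537, mR=-1438/10537; mL+mR=-3286/10537 → advance -1; mR−mL=10/257 → turn +1·90°
n=2: pose=(-9,4,N); sL=40/637, sR=8/97; mL=-8976/61789, mR=-7036/61789; mL+mR=-16012/61789 → advance -1; mR−mL=20/637 → turn +1·90°
n=3: pose=(-9,3,W); sL=2/25, sR=10/149; mL=-548/3725, mR=-399/3725; mL+mR=-947/3725 → advance -1; mR−mL=1/25 → turn +1·90°
n=4: pose=(-8,3,S); sL=40/377, sR=40/521; mL=-35920/196417, mR=-25500/196417; mL+mR=-61420/196417 → advance -1; mR−mL=20/377 → turn +1·90°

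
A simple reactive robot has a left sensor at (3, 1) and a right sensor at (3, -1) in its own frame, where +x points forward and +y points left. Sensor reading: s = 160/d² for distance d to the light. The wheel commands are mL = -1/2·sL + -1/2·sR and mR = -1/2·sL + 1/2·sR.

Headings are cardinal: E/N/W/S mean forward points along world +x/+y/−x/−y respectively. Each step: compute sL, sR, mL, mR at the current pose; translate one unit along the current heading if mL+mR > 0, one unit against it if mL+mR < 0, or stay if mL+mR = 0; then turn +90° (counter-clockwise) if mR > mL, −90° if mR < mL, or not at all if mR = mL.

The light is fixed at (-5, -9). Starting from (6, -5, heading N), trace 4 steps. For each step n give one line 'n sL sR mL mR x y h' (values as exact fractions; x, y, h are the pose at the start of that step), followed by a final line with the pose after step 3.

0 160/149 160/193 -27360/28757 -3520/28757 6 -5 N
1 40/17 2 -37/17 -3/17 6 -6 W
2 160/169 160/121 -23200/20449 3840/20449 7 -6 S
3 16/25 80/117 -1936/2925 64/2925 7 -5 E
final 6 -5 N

n=0: pose=(6,-5,N); sL=160/149, sR=160/193; mL=-27360/28757, mR=-3520/28757; mL+mR=-160/149 → advance -1; mR−mL=160/193 → turn +1·90°
n=1: pose=(6,-6,W); sL=40/17, sR=2; mL=-37/17, mR=-3/17; mL+mR=-40/17 → advance -1; mR−mL=2 → turn +1·90°
n=2: pose=(7,-6,S); sL=160/169, sR=160/121; mL=-23200/20449, mR=3840/20449; mL+mR=-160/169 → advance -1; mR−mL=160/121 → turn +1·90°
n=3: pose=(7,-5,E); sL=16/25, sR=80/117; mL=-1936/2925, mR=64/2925; mL+mR=-16/25 → advance -1; mR−mL=80/117 → turn +1·90°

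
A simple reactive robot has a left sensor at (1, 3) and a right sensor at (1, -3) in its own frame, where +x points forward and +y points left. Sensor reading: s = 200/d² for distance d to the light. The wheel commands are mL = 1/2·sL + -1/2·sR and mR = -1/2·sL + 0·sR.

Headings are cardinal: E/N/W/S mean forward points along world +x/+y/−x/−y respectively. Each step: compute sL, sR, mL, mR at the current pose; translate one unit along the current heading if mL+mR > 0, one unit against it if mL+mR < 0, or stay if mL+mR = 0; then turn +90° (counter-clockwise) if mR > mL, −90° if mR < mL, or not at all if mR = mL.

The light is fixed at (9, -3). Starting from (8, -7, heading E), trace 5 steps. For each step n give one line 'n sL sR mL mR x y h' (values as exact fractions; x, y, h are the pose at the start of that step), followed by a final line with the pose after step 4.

0 200 200/49 4800/49 -100 8 -7 E
1 100/13 4 24/13 -50/13 7 -7 S
2 40/9 200/9 -80/9 -20/9 7 -6 W
3 10 25/4 15/8 -5 8 -6 S
4 200/29 40 -480/29 -100/29 8 -5 W
final 9 -5 S

n=0: pose=(8,-7,E); sL=200, sR=200/49; mL=4800/49, mR=-100; mL+mR=-100/49 → advance -1; mR−mL=-9700/49 → turn -1·90°
n=1: pose=(7,-7,S); sL=100/13, sR=4; mL=24/13, mR=-50/13; mL+mR=-2 → advance -1; mR−mL=-74/13 → turn -1·90°
n=2: pose=(7,-6,W); sL=40/9, sR=200/9; mL=-80/9, mR=-20/9; mL+mR=-100/9 → advance -1; mR−mL=20/3 → turn +1·90°
n=3: pose=(8,-6,S); sL=10, sR=25/4; mL=15/8, mR=-5; mL+mR=-25/8 → advance -1; mR−mL=-55/8 → turn -1·90°
n=4: pose=(8,-5,W); sL=200/29, sR=40; mL=-480/29, mR=-100/29; mL+mR=-20 → advance -1; mR−mL=380/29 → turn +1·90°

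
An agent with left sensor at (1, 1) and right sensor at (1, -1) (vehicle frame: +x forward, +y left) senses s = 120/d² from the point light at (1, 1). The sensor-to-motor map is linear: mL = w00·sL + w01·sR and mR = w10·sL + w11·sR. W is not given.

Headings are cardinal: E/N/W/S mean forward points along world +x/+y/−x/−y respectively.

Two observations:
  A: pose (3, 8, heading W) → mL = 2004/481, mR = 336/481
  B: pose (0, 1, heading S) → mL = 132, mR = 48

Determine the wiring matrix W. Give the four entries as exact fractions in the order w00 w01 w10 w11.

obs A: pose=(3,8,W) → sL=120/37, sR=24/13, mL=2004/481, mR=336/481
obs B: pose=(0,1,S) → sL=120, sR=24, mL=132, mR=48
sensor matrix S = [[120/37, 24/13], [120, 24]]; det S = -69120/481
solve [mL_A; mL_B] = S·[w00; w01] and [mR_A; mR_B] = S·[w10; w11]:
  w00 = 1, w01 = 1/2, w10 = 1/2, w11 = -1/2

1 1/2 1/2 -1/2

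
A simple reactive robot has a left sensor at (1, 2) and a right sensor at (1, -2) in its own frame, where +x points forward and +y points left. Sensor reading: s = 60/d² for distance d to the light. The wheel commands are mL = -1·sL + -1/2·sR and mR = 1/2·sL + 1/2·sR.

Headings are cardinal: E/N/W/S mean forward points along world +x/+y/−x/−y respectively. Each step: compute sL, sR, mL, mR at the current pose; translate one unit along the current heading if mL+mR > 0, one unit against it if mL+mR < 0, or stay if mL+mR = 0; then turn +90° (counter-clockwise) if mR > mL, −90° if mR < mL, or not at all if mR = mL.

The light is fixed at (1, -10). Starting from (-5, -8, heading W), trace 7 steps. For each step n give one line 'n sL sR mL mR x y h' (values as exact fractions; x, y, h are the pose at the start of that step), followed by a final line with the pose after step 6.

0 60/49 12/13 -1074/637 684/637 -5 -8 W
1 6 6/5 -33/5 18/5 -4 -8 S
2 60/41 60/17 -2250/697 1740/697 -4 -7 E
3 3/4 15/8 -27/16 21/16 -5 -7 N
4 60/49 12/13 -1074/637 684/637 -5 -8 W
5 6 6/5 -33/5 18/5 -4 -8 S
6 60/41 60/17 -2250/697 1740/697 -4 -7 E
final -5 -7 N

n=0: pose=(-5,-8,W); sL=60/49, sR=12/13; mL=-1074/637, mR=684/637; mL+mR=-30/49 → advance -1; mR−mL=1758/637 → turn +1·90°
n=1: pose=(-4,-8,S); sL=6, sR=6/5; mL=-33/5, mR=18/5; mL+mR=-3 → advance -1; mR−mL=51/5 → turn +1·90°
n=2: pose=(-4,-7,E); sL=60/41, sR=60/17; mL=-2250/697, mR=1740/697; mL+mR=-30/41 → advance -1; mR−mL=3990/697 → turn +1·90°
n=3: pose=(-5,-7,N); sL=3/4, sR=15/8; mL=-27/16, mR=21/16; mL+mR=-3/8 → advance -1; mR−mL=3 → turn +1·90°
n=4: pose=(-5,-8,W); sL=60/49, sR=12/13; mL=-1074/637, mR=684/637; mL+mR=-30/49 → advance -1; mR−mL=1758/637 → turn +1·90°
n=5: pose=(-4,-8,S); sL=6, sR=6/5; mL=-33/5, mR=18/5; mL+mR=-3 → advance -1; mR−mL=51/5 → turn +1·90°
n=6: pose=(-4,-7,E); sL=60/41, sR=60/17; mL=-2250/697, mR=1740/697; mL+mR=-30/41 → advance -1; mR−mL=3990/697 → turn +1·90°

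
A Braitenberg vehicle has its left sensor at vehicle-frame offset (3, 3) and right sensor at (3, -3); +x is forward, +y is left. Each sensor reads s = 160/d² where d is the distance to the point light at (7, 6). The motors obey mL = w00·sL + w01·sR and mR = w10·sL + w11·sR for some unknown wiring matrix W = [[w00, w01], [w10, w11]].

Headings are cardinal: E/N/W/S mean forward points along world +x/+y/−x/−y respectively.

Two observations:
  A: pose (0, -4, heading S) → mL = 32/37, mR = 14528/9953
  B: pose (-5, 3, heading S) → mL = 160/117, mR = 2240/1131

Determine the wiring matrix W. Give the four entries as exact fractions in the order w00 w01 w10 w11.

obs A: pose=(0,-4,S) → sL=32/37, sR=160/269, mL=32/37, mR=14528/9953
obs B: pose=(-5,3,S) → sL=160/117, sR=160/261, mL=160/117, mR=2240/1131
sensor matrix S = [[32/37, 160/269], [160/117, 160/261]]; det S = -9564160/33770529
solve [mL_A; mL_B] = S·[w00; w01] and [mR_A; mR_B] = S·[w10; w11]:
  w00 = 1, w01 = 0, w10 = 1, w11 = 1

1 0 1 1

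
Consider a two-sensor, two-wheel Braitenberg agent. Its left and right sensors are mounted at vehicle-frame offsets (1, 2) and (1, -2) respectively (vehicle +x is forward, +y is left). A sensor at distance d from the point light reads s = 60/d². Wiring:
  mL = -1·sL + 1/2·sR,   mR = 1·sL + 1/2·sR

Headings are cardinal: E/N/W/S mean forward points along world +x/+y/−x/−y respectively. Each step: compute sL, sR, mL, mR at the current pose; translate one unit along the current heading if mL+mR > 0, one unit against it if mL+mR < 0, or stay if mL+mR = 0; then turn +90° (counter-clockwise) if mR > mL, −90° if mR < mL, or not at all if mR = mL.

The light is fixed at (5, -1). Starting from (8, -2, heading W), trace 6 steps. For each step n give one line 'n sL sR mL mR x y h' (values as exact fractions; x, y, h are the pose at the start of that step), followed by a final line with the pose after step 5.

n=0: pose=(8,-2,W); sL=60/13, sR=12; mL=18/13, mR=138/13; mL+mR=12 → advance +1; mR−mL=120/13 → turn +1·90°
n=1: pose=(7,-2,S); sL=3, sR=15; mL=9/2, mR=21/2; mL+mR=15 → advance +1; mR−mL=6 → turn +1·90°
n=2: pose=(7,-3,E); sL=20/3, sR=12/5; mL=-82/15, mR=118/15; mL+mR=12/5 → advance +1; mR−mL=40/3 → turn +1·90°
n=3: pose=(8,-3,N); sL=30, sR=30/13; mL=-375/13, mR=405/13; mL+mR=30/13 → advance +1; mR−mL=60 → turn +1·90°
n=4: pose=(8,-2,W); sL=60/13, sR=12; mL=18/13, mR=138/13; mL+mR=12 → advance +1; mR−mL=120/13 → turn +1·90°
n=5: pose=(7,-2,S); sL=3, sR=15; mL=9/2, mR=21/2; mL+mR=15 → advance +1; mR−mL=6 → turn +1·90°

0 60/13 12 18/13 138/13 8 -2 W
1 3 15 9/2 21/2 7 -2 S
2 20/3 12/5 -82/15 118/15 7 -3 E
3 30 30/13 -375/13 405/13 8 -3 N
4 60/13 12 18/13 138/13 8 -2 W
5 3 15 9/2 21/2 7 -2 S
final 7 -3 E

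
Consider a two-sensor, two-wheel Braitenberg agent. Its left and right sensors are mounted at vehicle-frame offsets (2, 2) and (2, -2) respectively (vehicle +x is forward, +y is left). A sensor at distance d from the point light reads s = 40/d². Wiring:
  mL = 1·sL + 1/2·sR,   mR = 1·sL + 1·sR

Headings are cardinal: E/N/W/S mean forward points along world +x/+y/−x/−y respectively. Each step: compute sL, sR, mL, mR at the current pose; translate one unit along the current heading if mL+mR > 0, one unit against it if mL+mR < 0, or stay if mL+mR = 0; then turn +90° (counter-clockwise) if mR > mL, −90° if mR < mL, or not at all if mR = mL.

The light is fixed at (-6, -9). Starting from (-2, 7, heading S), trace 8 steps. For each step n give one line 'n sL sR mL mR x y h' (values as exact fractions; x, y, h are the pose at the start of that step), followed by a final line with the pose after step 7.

0 5/29 1/5 79/290 54/145 -2 7 S
1 8/65 8/41 588/2665 848/2665 -2 6 E
2 20/149 20/169 4870/25181 6360/25181 -1 6 N
3 8/41 40/333 3484/13653 4304/13653 -1 7 W
4 5/29 1/5 79/290 54/145 -2 7 S
5 8/65 8/41 588/2665 848/2665 -2 6 E
6 20/149 20/169 4870/25181 6360/25181 -1 6 N
7 8/41 40/333 3484/13653 4304/13653 -1 7 W
final -2 7 S

n=0: pose=(-2,7,S); sL=5/29, sR=1/5; mL=79/290, mR=54/145; mL+mR=187/290 → advance +1; mR−mL=1/10 → turn +1·90°
n=1: pose=(-2,6,E); sL=8/65, sR=8/41; mL=588/2665, mR=848/2665; mL+mR=1436/2665 → advance +1; mR−mL=4/41 → turn +1·90°
n=2: pose=(-1,6,N); sL=20/149, sR=20/169; mL=4870/25181, mR=6360/25181; mL+mR=11230/25181 → advance +1; mR−mL=10/169 → turn +1·90°
n=3: pose=(-1,7,W); sL=8/41, sR=40/333; mL=3484/13653, mR=4304/13653; mL+mR=2596/4551 → advance +1; mR−mL=20/333 → turn +1·90°
n=4: pose=(-2,7,S); sL=5/29, sR=1/5; mL=79/290, mR=54/145; mL+mR=187/290 → advance +1; mR−mL=1/10 → turn +1·90°
n=5: pose=(-2,6,E); sL=8/65, sR=8/41; mL=588/2665, mR=848/2665; mL+mR=1436/2665 → advance +1; mR−mL=4/41 → turn +1·90°
n=6: pose=(-1,6,N); sL=20/149, sR=20/169; mL=4870/25181, mR=6360/25181; mL+mR=11230/25181 → advance +1; mR−mL=10/169 → turn +1·90°
n=7: pose=(-1,7,W); sL=8/41, sR=40/333; mL=3484/13653, mR=4304/13653; mL+mR=2596/4551 → advance +1; mR−mL=20/333 → turn +1·90°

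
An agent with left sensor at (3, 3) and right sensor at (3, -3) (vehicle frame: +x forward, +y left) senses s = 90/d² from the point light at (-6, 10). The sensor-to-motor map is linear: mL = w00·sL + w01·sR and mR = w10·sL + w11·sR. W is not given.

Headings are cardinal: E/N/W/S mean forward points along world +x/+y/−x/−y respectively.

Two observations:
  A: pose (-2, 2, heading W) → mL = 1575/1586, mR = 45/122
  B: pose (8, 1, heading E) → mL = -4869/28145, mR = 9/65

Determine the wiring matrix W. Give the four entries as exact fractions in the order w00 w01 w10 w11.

obs A: pose=(-2,2,W) → sL=45/61, sR=45/13, mL=1575/1586, mR=45/122
obs B: pose=(8,1,E) → sL=18/65, sR=90/433, mL=-4869/28145, mR=9/65
sensor matrix S = [[45/61, 45/13], [18/65, 90/433]]; det S = -3594456/4463797
solve [mL_A; mL_B] = S·[w00; w01] and [mR_A; mR_B] = S·[w10; w11]:
  w00 = -1, w01 = 1/2, w10 = 1/2, w11 = 0

-1 1/2 1/2 0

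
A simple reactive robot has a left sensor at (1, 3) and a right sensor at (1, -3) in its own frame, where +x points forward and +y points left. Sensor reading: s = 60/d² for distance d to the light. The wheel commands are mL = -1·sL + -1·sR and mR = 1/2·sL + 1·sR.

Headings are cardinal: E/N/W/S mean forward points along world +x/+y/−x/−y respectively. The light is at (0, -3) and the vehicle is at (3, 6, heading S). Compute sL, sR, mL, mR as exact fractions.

left sensor world pos  = (6, 5); dL² = 100
right sensor world pos = (0, 5); dR² = 64
sL = 60/100 = 3/5
sR = 60/64 = 15/16
mL = -1·sL + -1·sR = -123/80
mR = 1/2·sL + 1·sR = 99/80

3/5 15/16 -123/80 99/80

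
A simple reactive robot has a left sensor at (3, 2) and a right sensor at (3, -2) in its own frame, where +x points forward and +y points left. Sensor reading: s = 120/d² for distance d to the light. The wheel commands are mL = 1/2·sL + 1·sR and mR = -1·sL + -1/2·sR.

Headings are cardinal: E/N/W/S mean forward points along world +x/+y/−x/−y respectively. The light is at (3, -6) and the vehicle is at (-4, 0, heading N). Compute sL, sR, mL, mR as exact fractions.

20/27 60/53 2150/1431 -1870/1431

left sensor world pos  = (-6, 3); dL² = 162
right sensor world pos = (-2, 3); dR² = 106
sL = 120/162 = 20/27
sR = 120/106 = 60/53
mL = 1/2·sL + 1·sR = 2150/1431
mR = -1·sL + -1/2·sR = -1870/1431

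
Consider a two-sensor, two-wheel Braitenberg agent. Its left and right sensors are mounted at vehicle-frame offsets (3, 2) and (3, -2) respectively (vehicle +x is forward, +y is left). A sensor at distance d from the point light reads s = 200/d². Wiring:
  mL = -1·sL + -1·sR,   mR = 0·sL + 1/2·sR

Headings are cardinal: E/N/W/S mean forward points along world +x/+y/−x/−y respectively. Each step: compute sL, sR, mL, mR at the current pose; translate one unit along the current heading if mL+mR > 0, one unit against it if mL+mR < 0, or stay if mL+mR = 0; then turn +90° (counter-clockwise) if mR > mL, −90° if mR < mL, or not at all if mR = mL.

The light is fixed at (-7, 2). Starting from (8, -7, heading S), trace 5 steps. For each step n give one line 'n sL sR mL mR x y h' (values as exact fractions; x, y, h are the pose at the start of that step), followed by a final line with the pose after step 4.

0 200/433 200/313 -149200/135529 100/313 8 -7 S
1 5/9 25/53 -490/477 25/106 8 -6 E
2 200/169 200/281 -90000/47489 100/281 7 -6 N
3 100/121 20/17 -4120/2057 10/17 7 -7 W
4 200/433 200/313 -149200/135529 100/313 8 -7 S
final 8 -6 E

n=0: pose=(8,-7,S); sL=200/433, sR=200/313; mL=-149200/135529, mR=100/313; mL+mR=-105900/135529 → advance -1; mR−mL=192500/135529 → turn +1·90°
n=1: pose=(8,-6,E); sL=5/9, sR=25/53; mL=-490/477, mR=25/106; mL+mR=-755/954 → advance -1; mR−mL=1205/954 → turn +1·90°
n=2: pose=(7,-6,N); sL=200/169, sR=200/281; mL=-90000/47489, mR=100/281; mL+mR=-73100/47489 → advance -1; mR−mL=106900/47489 → turn +1·90°
n=3: pose=(7,-7,W); sL=100/121, sR=20/17; mL=-4120/2057, mR=10/17; mL+mR=-2910/2057 → advance -1; mR−mL=5330/2057 → turn +1·90°
n=4: pose=(8,-7,S); sL=200/433, sR=200/313; mL=-149200/135529, mR=100/313; mL+mR=-105900/135529 → advance -1; mR−mL=192500/135529 → turn +1·90°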